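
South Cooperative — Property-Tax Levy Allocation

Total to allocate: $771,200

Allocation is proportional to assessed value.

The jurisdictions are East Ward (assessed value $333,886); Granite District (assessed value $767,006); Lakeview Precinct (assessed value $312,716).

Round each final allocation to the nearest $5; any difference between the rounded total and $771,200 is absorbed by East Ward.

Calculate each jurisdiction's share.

East Ward: $182,150 | Granite District: $418,445 | Lakeview Precinct: $170,605

Combined assessed value = 1,413,608.
Pro-rata amounts: East Ward 333,886/1,413,608 × $771,200 = 182,152.96; Granite District 767,006/1,413,608 × $771,200 = 418,443.46; Lakeview Precinct 312,716/1,413,608 × $771,200 = 170,603.58.
After rounding ($5): East Ward $182,155; Granite District $418,445; Lakeview Precinct $170,605. Sum = $771,205.
Difference $771,200 − $771,205 = −$5 applied to East Ward: East Ward becomes $182,150.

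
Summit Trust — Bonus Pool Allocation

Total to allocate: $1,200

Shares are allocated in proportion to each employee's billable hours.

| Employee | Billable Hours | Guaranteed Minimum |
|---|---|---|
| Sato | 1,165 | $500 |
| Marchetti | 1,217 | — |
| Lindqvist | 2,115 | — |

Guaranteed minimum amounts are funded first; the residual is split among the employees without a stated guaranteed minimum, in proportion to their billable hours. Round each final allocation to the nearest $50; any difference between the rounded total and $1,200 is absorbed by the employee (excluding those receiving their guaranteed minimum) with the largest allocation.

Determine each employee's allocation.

Minimums first: Sato $500. Residual $700.
Residual split over remaining billable hours 3,332: Marchetti 255.67 → $250; Lindqvist 444.33 → $450.

Sato: $500; Marchetti: $250; Lindqvist: $450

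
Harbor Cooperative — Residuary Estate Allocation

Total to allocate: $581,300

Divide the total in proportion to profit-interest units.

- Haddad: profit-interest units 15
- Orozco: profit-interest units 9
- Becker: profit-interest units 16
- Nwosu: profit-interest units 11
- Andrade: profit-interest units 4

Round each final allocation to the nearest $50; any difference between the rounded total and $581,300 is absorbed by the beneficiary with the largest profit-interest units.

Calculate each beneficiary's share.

Combined profit-interest units = 15 + 9 + 16 + 11 + 4 = 55.
Proportional shares: Haddad 158,536.36; Orozco 95,121.82; Becker 169,105.45; Nwosu 116,260.00; Andrade 42,276.36.
After rounding ($50): Haddad $158,550; Orozco $95,100; Becker $169,100; Nwosu $116,250; Andrade $42,300. Sum = $581,300.
Sum already equals the total — no adjustment.

Haddad: $158,550 | Orozco: $95,100 | Becker: $169,100 | Nwosu: $116,250 | Andrade: $42,300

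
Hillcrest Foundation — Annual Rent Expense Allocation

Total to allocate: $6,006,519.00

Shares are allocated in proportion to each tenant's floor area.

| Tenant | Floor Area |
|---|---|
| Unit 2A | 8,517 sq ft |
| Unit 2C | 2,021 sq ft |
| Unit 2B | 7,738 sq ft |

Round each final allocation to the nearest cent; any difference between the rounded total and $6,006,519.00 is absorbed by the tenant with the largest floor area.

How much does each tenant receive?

Unit 2A: $2,799,164.06 | Unit 2C: $664,213.99 | Unit 2B: $2,543,140.95

Sum of floor area: 8,517 + 2,021 + 7,738 = 18,276.
Pro-rata amounts: Unit 2A 2,799,164.0579; Unit 2C 664,213.9910; Unit 2B 2,543,140.9511.
After rounding (cent): Unit 2A $2,799,164.06; Unit 2C $664,213.99; Unit 2B $2,543,140.95. Sum = $6,006,519.00.
Sum already equals the total — no adjustment.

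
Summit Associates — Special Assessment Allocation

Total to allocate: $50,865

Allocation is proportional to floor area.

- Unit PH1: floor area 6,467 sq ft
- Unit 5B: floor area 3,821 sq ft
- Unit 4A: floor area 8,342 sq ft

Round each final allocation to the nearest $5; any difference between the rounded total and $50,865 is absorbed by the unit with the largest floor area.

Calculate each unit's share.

Unit PH1: $17,655; Unit 5B: $10,430; Unit 4A: $22,780

Total floor area = 18,630.
Proportional shares: Unit PH1 6,467/18,630 × $50,865 = 17,656.68; Unit 5B 3,821/18,630 × $50,865 = 10,432.38; Unit 4A 8,342/18,630 × $50,865 = 22,775.94.
After rounding ($5): Unit PH1 $17,655; Unit 5B $10,430; Unit 4A $22,775. Sum = $50,860.
Difference $50,865 − $50,860 = +$5 applied to largest floor area (Unit 4A): Unit 4A becomes $22,780.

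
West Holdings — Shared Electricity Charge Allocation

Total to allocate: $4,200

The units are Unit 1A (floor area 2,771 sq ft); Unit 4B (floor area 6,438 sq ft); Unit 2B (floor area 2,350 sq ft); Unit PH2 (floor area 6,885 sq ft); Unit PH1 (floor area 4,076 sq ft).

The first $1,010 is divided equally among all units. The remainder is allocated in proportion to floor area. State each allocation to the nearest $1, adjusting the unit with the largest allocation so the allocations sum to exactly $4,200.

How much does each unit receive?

Unit 1A: $595 · Unit 4B: $1,114 · Unit 2B: $535 · Unit PH2: $1,177 · Unit PH1: $779

$1,010 shared equally gives $202 per unit.
Remainder $3,190 by floor area (total 22,520): Unit 1A 392.52 → $393; Unit 4B 911.95 → $912; Unit 2B 332.88 → $333; Unit PH2 975.27 → $975; Unit PH1 577.37 → $577.
Totals: Unit 1A $202 + $393 = $595; Unit 4B $202 + $912 = $1,114; Unit 2B $202 + $333 = $535; Unit PH2 $202 + $975 = $1,177; Unit PH1 $202 + $577 = $779.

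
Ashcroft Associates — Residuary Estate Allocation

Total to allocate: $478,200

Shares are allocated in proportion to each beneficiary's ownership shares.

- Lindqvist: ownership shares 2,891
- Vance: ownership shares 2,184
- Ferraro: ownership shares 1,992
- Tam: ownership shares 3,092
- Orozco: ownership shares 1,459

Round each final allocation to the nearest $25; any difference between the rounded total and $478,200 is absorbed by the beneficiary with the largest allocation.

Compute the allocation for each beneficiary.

Ownership shares total: 11,618.
Raw shares: Lindqvist 2,891/11,618 × $478,200 = 118,994.34; Vance 2,184/11,618 × $478,200 = 89,894.03; Ferraro 1,992/11,618 × $478,200 = 81,991.25; Tam 3,092/11,618 × $478,200 = 127,267.55; Orozco 1,459/11,618 × $478,200 = 60,052.83.
Rounded to nearest $25: Lindqvist $119,000; Vance $89,900; Ferraro $82,000; Tam $127,275; Orozco $60,050. Sum = $478,225.
Difference $478,200 − $478,225 = −$25 applied to largest allocation (Tam): Tam becomes $127,250.

Lindqvist: $119,000 · Vance: $89,900 · Ferraro: $82,000 · Tam: $127,250 · Orozco: $60,050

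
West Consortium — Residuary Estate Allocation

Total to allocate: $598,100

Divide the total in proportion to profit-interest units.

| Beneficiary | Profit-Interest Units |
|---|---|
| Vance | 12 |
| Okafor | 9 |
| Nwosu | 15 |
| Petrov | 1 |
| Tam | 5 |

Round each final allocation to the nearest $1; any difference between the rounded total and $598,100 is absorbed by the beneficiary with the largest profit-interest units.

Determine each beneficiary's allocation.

Sum of profit-interest units: 42.
Proportional shares: Vance 12/42 × $598,100 = 170,885.71; Okafor 9/42 × $598,100 = 128,164.29; Nwosu 15/42 × $598,100 = 213,607.14; Petrov 1/42 × $598,100 = 14,240.48; Tam 5/42 × $598,100 = 71,202.38.
After rounding ($1): Vance $170,886; Okafor $128,164; Nwosu $213,607; Petrov $14,240; Tam $71,202. Sum = $598,099.
Difference $598,100 − $598,099 = +$1 applied to largest profit-interest units (Nwosu): Nwosu becomes $213,608.

Vance: $170,886 | Okafor: $128,164 | Nwosu: $213,608 | Petrov: $14,240 | Tam: $71,202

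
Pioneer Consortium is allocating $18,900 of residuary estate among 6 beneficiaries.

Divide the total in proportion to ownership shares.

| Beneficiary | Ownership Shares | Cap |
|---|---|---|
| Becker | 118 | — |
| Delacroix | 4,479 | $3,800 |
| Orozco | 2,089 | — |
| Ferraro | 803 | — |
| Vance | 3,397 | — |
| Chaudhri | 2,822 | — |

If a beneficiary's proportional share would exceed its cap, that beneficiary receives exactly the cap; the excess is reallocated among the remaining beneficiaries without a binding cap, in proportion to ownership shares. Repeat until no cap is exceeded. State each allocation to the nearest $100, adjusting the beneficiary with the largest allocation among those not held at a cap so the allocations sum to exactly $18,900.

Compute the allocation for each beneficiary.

Total ownership shares = 13,708.
Unconstrained shares: Becker 162.69; Delacroix 6,175.45; Orozco 2,880.22; Ferraro 1,107.14; Vance 4,683.64; Chaudhri 3,890.85.
Capped: Delacroix ($3,800); balance $15,100 reallocated over remaining ownership shares 9,229.
Shares after redistribution: Becker 193.07 → $200; Orozco 3,417.91 → $3,400; Ferraro 1,313.83 → $1,300; Vance 5,557.99 → $5,600; Chaudhri 4,617.21 → $4,600.

Becker: $200; Delacroix: $3,800; Orozco: $3,400; Ferraro: $1,300; Vance: $5,600; Chaudhri: $4,600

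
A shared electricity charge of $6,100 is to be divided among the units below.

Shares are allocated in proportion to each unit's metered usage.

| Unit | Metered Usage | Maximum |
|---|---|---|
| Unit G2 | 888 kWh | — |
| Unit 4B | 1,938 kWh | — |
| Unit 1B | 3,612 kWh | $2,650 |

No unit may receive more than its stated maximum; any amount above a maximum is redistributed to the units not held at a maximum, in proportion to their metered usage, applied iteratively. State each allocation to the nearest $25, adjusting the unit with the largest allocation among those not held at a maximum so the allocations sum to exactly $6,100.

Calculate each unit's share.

Combined metered usage = 6,438.
Proportional shares (ignoring caps): Unit G2 841.38; Unit 4B 1,836.25; Unit 1B 3,422.37.
Held at cap: Unit 1B ($2,650); residual $3,450 reallocated over remaining metered usage 2,826.
Redistributed shares: Unit G2 1,084.08 → $1,075; Unit 4B 2,365.92 → $2,375.

Unit G2: $1,075 | Unit 4B: $2,375 | Unit 1B: $2,650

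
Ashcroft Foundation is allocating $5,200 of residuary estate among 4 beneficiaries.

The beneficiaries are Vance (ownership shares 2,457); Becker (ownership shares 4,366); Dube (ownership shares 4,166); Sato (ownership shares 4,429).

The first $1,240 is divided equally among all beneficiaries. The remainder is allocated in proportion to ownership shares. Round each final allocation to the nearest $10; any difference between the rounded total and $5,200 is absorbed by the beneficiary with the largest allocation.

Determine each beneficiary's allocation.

Vance: $940; Becker: $1,430; Dube: $1,380; Sato: $1,450

First tranche $1,240 split equally: $310 each.
Remainder $3,960 by ownership shares (total 15,418): Vance 631.06 → $630; Becker 1,121.38 → $1,120; Dube 1,070.01 → $1,070; Sato 1,137.56 → $1,140.
Totals: Vance $310 + $630 = $940; Becker $310 + $1,120 = $1,430; Dube $310 + $1,070 = $1,380; Sato $310 + $1,140 = $1,450.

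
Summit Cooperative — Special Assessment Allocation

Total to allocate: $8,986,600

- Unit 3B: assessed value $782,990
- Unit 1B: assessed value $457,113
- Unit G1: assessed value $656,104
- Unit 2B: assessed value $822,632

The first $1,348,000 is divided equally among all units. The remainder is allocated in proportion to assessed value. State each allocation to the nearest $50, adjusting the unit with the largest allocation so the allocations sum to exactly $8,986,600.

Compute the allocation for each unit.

Unit 3B: $2,536,800 | Unit 1B: $1,621,250 | Unit G1: $2,180,350 | Unit 2B: $2,648,200

First tranche $1,348,000 split equally: $337,000 each.
Remainder $7,638,600 by assessed value (total 2,718,839): Unit 3B 2,199,816.69 → $2,199,800; Unit 1B 1,284,262.64 → $1,284,250; Unit G1 1,843,329.46 → $1,843,350; Unit 2B 2,311,191.21 → $2,311,200.
Totals: Unit 3B $337,000 + $2,199,800 = $2,536,800; Unit 1B $337,000 + $1,284,250 = $1,621,250; Unit G1 $337,000 + $1,843,350 = $2,180,350; Unit 2B $337,000 + $2,311,200 = $2,648,200.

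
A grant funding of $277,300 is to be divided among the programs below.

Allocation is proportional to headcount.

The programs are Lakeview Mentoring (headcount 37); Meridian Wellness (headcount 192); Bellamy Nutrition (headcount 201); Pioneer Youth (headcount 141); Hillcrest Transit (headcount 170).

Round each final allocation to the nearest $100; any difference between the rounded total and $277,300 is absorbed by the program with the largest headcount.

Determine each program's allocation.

Combined headcount = 37 + 192 + 201 + 141 + 170 = 741.
Unrounded shares: Lakeview Mentoring 13,846.29; Meridian Wellness 71,851.01; Bellamy Nutrition 75,219.03; Pioneer Youth 52,765.59; Hillcrest Transit 63,618.08.
After rounding ($100): Lakeview Mentoring $13,800; Meridian Wellness $71,900; Bellamy Nutrition $75,200; Pioneer Youth $52,800; Hillcrest Transit $63,600. Sum = $277,300.
No rounding difference to absorb.

Lakeview Mentoring: $13,800 · Meridian Wellness: $71,900 · Bellamy Nutrition: $75,200 · Pioneer Youth: $52,800 · Hillcrest Transit: $63,600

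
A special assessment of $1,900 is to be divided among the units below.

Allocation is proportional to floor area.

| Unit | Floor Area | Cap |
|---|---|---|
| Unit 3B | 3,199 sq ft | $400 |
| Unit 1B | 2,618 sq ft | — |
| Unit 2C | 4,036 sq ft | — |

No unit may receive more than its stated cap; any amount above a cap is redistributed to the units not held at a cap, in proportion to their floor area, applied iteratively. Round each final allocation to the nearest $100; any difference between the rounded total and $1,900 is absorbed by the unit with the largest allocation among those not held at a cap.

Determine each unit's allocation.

Unit 3B: $400 | Unit 1B: $600 | Unit 2C: $900

Combined floor area = 9,853.
Pro-rata shares before constraints: Unit 3B 616.88; Unit 1B 504.84; Unit 2C 778.28.
Held at cap: Unit 3B ($400); residual $1,500 reallocated over remaining floor area 6,654.
Remaining shares: Unit 1B 590.17 → $600; Unit 2C 909.83 → $900.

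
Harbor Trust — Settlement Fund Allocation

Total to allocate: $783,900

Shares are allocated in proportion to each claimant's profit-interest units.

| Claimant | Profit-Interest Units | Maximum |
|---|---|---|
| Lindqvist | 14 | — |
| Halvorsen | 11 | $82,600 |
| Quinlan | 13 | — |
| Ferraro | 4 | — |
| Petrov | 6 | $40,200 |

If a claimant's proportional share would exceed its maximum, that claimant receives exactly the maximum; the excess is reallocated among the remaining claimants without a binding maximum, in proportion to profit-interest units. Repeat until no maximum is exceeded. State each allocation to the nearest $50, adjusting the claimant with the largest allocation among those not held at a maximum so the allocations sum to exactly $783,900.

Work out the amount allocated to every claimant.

Sum of profit-interest units: 48.
Unconstrained shares: Lindqvist 228,637.50; Halvorsen 179,643.75; Quinlan 212,306.25; Ferraro 65,325.00; Petrov 97,987.50.
Cap binds for Halvorsen ($82,600), Petrov ($40,200); balance $661,100 reallocated over remaining profit-interest units 31.
Redistributed shares: Lindqvist 298,561.29 → $298,550; Quinlan 277,235.48 → $277,250; Ferraro 85,303.23 → $85,300.

Lindqvist: $298,550 · Halvorsen: $82,600 · Quinlan: $277,250 · Ferraro: $85,300 · Petrov: $40,200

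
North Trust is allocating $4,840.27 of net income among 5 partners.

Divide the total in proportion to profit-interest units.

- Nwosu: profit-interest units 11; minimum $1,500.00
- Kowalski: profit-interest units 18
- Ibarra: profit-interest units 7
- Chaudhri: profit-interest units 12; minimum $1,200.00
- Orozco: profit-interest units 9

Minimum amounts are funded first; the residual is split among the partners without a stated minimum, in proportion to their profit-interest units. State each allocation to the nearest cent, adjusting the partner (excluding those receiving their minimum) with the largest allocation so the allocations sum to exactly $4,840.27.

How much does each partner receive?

Fund the minimums — Nwosu $1,500.00; Chaudhri $1,200.00. Remaining pool $2,140.27.
Remaining pool split over remaining profit-interest units 34: Kowalski 1,133.0841 → $1,133.08; Ibarra 440.6438 → $440.64; Orozco 566.5421 → $566.54.
Rounding difference +$0.01 applied to Kowalski → $1,133.09.

Nwosu: $1,500.00 · Kowalski: $1,133.09 · Ibarra: $440.64 · Chaudhri: $1,200.00 · Orozco: $566.54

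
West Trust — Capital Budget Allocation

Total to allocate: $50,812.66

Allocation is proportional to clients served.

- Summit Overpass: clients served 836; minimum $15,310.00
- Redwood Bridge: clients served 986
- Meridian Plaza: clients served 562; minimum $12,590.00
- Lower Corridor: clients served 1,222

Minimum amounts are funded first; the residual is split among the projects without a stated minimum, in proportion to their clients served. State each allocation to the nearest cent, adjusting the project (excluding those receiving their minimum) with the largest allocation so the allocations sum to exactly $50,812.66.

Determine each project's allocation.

Minimums first: Summit Overpass $15,310.00; Meridian Plaza $12,590.00. Remaining pool $22,912.66.
Remaining pool split over remaining clients served 2,208: Redwood Bridge 10,231.8310 → $10,231.83; Lower Corridor 12,680.8290 → $12,680.83.

Summit Overpass: $15,310.00 | Redwood Bridge: $10,231.83 | Meridian Plaza: $12,590.00 | Lower Corridor: $12,680.83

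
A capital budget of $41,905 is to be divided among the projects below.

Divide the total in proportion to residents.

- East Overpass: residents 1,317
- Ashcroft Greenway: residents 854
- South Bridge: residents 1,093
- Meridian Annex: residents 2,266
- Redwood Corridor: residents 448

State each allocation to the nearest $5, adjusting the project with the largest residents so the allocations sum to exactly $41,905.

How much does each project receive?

Combined residents = 5,978.
Proportional shares: East Overpass 1,317/5,978 × $41,905 = 9,232.00; Ashcroft Greenway 854/5,978 × $41,905 = 5,986.43; South Bridge 1,093/5,978 × $41,905 = 7,661.79; Meridian Annex 2,266/5,978 × $41,905 = 15,884.36; Redwood Corridor 448/5,978 × $41,905 = 3,140.42.
After rounding ($5): East Overpass $9,230; Ashcroft Greenway $5,985; South Bridge $7,660; Meridian Annex $15,885; Redwood Corridor $3,140. Sum = $41,900.
Difference $41,905 − $41,900 = +$5 applied to largest residents (Meridian Annex): Meridian Annex becomes $15,890.

East Overpass: $9,230 | Ashcroft Greenway: $5,985 | South Bridge: $7,660 | Meridian Annex: $15,890 | Redwood Corridor: $3,140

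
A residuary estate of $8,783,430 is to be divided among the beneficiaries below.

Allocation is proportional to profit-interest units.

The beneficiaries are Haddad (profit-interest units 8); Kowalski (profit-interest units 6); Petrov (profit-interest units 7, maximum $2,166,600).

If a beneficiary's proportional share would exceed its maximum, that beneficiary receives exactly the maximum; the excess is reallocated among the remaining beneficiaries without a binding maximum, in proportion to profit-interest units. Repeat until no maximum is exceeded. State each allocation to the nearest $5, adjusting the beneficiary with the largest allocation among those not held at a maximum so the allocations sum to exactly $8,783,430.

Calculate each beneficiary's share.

Haddad: $3,781,045 · Kowalski: $2,835,785 · Petrov: $2,166,600

Total profit-interest units = 21.
Unconstrained shares: Haddad 3,346,068.57; Kowalski 2,509,551.43; Petrov 2,927,810.00.
Capped: Petrov ($2,166,600); remaining pool $6,616,830 reallocated over remaining profit-interest units 14.
Remaining shares: Haddad 3,781,045.71 → $3,781,045; Kowalski 2,835,784.29 → $2,835,785.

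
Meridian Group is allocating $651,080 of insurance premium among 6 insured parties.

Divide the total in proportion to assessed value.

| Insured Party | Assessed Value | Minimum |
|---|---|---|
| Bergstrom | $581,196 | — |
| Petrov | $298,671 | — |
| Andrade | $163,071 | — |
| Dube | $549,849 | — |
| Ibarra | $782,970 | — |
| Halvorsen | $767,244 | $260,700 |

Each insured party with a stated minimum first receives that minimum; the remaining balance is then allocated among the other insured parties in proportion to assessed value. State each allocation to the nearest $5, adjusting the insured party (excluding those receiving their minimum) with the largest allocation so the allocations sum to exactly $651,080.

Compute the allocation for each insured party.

Bergstrom: $95,500 · Petrov: $49,075 · Andrade: $26,795 · Dube: $90,350 · Ibarra: $128,660 · Halvorsen: $260,700

Fund the minimums — Halvorsen $260,700. Balance $390,380.
Balance split over remaining assessed value 2,375,757: Bergstrom 95,501.05 → $95,500; Petrov 49,077.07 → $49,075; Andrade 26,795.53 → $26,795; Dube 90,350.17 → $90,350; Ibarra 128,656.18 → $128,655.
Rounding difference +$5 applied to Ibarra → $128,660.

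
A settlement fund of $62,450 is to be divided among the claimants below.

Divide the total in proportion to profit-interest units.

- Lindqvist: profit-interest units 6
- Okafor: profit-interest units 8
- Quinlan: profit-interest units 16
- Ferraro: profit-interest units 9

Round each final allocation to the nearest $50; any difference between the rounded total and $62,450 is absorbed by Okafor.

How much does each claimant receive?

Lindqvist: $9,600; Okafor: $12,850; Quinlan: $25,600; Ferraro: $14,400

Profit-interest units total: 39.
Unrounded shares: Lindqvist 6/39 × $62,450 = 9,607.69; Okafor 8/39 × $62,450 = 12,810.26; Quinlan 16/39 × $62,450 = 25,620.51; Ferraro 9/39 × $62,450 = 14,411.54.
At nearest $50: Lindqvist $9,600; Okafor $12,800; Quinlan $25,600; Ferraro $14,400. Sum = $62,400.
Difference $62,450 − $62,400 = +$50 applied to Okafor: Okafor becomes $12,850.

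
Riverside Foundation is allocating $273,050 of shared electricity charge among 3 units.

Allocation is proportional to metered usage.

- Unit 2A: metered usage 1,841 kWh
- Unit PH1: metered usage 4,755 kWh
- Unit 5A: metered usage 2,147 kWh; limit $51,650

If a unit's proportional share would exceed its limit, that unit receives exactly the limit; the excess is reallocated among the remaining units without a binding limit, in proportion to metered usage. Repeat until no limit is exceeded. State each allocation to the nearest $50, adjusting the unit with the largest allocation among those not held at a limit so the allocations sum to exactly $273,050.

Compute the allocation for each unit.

Sum of metered usage: 8,743.
Unconstrained shares: Unit 2A 57,495.72; Unit PH1 148,501.97; Unit 5A 67,052.31.
Cap binds for Unit 5A ($51,650); remaining pool $221,400 reallocated over remaining metered usage 6,596.
Shares after redistribution: Unit 2A 61,794.63 → $61,800; Unit PH1 159,605.37 → $159,600.

Unit 2A: $61,800 | Unit PH1: $159,600 | Unit 5A: $51,650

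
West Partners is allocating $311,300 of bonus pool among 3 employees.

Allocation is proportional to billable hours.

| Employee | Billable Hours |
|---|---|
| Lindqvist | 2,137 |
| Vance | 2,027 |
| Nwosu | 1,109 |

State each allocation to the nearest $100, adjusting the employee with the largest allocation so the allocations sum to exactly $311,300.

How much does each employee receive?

Lindqvist: $126,100; Vance: $119,700; Nwosu: $65,500

Billable hours total: 5,273.
Raw shares: Lindqvist 2,137/5,273 × $311,300 = 126,161.22; Vance 2,027/5,273 × $311,300 = 119,667.19; Nwosu 1,109/5,273 × $311,300 = 65,471.59.
After rounding ($100): Lindqvist $126,200; Vance $119,700; Nwosu $65,500. Sum = $311,400.
Difference $311,300 − $311,400 = −$100 applied to largest allocation (Lindqvist): Lindqvist becomes $126,100.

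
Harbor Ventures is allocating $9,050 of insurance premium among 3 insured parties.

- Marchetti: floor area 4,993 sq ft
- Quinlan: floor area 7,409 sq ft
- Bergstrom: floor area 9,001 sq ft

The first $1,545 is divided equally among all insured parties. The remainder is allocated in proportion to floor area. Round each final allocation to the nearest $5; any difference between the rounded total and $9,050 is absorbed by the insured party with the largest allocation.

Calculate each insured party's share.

$1,545 shared equally gives $515 per insured party.
Remainder $7,505 by floor area (total 21,403): Marchetti 1,750.80 → $1,750; Quinlan 2,597.98 → $2,600; Bergstrom 3,156.22 → $3,155.
Totals: Marchetti $515 + $1,750 = $2,265; Quinlan $515 + $2,600 = $3,115; Bergstrom $515 + $3,155 = $3,670.

Marchetti: $2,265 | Quinlan: $3,115 | Bergstrom: $3,670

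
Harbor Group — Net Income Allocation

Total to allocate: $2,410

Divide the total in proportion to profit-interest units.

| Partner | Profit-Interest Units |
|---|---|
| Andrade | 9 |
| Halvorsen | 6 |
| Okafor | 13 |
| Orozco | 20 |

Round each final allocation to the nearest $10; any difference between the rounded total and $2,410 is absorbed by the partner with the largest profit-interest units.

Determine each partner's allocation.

Andrade: $450 | Halvorsen: $300 | Okafor: $650 | Orozco: $1,010

Combined profit-interest units = 9 + 6 + 13 + 20 = 48.
Unrounded shares: Andrade 451.88; Halvorsen 301.25; Okafor 652.71; Orozco 1,004.17.
After rounding ($10): Andrade $450; Halvorsen $300; Okafor $650; Orozco $1,000. Sum = $2,400.
Difference $2,410 − $2,400 = +$10 applied to largest profit-interest units (Orozco): Orozco becomes $1,010.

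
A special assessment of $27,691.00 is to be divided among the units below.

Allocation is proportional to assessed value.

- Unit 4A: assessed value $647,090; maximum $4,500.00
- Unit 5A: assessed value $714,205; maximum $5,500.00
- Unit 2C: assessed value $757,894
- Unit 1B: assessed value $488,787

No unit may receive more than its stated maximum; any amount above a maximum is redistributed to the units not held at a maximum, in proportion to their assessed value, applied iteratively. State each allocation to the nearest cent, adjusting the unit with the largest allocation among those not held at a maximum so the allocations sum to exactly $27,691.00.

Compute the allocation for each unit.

Unit 4A: $4,500.00 | Unit 5A: $5,500.00 | Unit 2C: $10,754.88 | Unit 1B: $6,936.12

Assessed value total: 2,607,976.
Pro-rata shares before constraints: Unit 4A 6,870.6802; Unit 5A 7,583.2947; Unit 2C 8,047.1763; Unit 1B 5,189.8487.
Held at cap: Unit 4A ($4,500.00), Unit 5A ($5,500.00); remaining pool $17,691.00 reallocated over remaining assessed value 1,246,681.
Remaining shares: Unit 2C 10,754.8786 → $10,754.88; Unit 1B 6,936.1214 → $6,936.12.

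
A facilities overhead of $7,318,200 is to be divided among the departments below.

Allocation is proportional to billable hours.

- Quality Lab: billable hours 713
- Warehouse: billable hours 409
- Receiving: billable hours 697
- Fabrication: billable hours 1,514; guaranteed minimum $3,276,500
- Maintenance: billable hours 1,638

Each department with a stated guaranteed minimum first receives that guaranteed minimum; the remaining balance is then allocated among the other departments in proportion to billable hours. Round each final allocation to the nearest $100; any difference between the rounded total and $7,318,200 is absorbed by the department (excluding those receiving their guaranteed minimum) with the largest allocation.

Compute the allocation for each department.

Quality Lab: $833,600 | Warehouse: $478,200 | Receiving: $814,900 | Fabrication: $3,276,500 | Maintenance: $1,915,000

Fund the minimums — Fabrication $3,276,500. Residual $4,041,700.
Residual split over remaining billable hours 3,457: Quality Lab 833,593.32 → $833,600; Warehouse 478,176.25 → $478,200; Receiving 814,887.16 → $814,900; Maintenance 1,915,043.27 → $1,915,000.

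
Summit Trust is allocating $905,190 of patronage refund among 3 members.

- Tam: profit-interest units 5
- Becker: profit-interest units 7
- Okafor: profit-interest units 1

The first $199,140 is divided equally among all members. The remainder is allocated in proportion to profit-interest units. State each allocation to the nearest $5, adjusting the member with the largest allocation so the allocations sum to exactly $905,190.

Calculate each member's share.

Equal tier: $199,140 ÷ 3 = $66,380 apiece.
Remainder $706,050 by profit-interest units (total 13): Tam 271,557.69 → $271,560; Becker 380,180.77 → $380,180; Okafor 54,311.54 → $54,310.
Totals: Tam $66,380 + $271,560 = $337,940; Becker $66,380 + $380,180 = $446,560; Okafor $66,380 + $54,310 = $120,690.

Tam: $337,940 · Becker: $446,560 · Okafor: $120,690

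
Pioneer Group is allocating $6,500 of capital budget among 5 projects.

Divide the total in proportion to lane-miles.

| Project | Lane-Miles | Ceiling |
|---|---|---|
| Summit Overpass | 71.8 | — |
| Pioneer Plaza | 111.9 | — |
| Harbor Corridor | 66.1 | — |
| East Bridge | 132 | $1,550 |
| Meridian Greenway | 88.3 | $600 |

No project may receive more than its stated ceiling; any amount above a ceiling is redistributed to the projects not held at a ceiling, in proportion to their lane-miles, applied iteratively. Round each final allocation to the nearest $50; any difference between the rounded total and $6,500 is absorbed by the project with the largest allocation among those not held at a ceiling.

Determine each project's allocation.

Summit Overpass: $1,250 | Pioneer Plaza: $1,950 | Harbor Corridor: $1,150 | East Bridge: $1,550 | Meridian Greenway: $600

Combined lane-miles = 470.1.
Pro-rata shares before constraints: Summit Overpass 992.77; Pioneer Plaza 1,547.22; Harbor Corridor 913.95; East Bridge 1,825.14; Meridian Greenway 1,220.91.
Cap binds for East Bridge ($1,550), Meridian Greenway ($600); balance $4,350 reallocated over remaining lane-miles 249.8.
Remaining shares: Summit Overpass 1,250.32 → $1,250; Pioneer Plaza 1,948.62 → $1,950; Harbor Corridor 1,151.06 → $1,150.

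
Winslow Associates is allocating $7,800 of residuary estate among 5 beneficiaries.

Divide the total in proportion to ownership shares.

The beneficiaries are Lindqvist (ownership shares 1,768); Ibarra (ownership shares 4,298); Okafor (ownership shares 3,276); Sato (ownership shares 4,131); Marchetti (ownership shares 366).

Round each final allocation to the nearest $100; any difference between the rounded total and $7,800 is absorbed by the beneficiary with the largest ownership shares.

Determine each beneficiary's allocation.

Ownership shares total: 13,839.
Unrounded shares: Lindqvist 1,768/13,839 × $7,800 = 996.49; Ibarra 4,298/13,839 × $7,800 = 2,422.46; Okafor 3,276/13,839 × $7,800 = 1,846.43; Sato 4,131/13,839 × $7,800 = 2,328.33; Marchetti 366/13,839 × $7,800 = 206.29.
After rounding ($100): Lindqvist $1,000; Ibarra $2,400; Okafor $1,800; Sato $2,300; Marchetti $200. Sum = $7,700.
Difference $7,800 − $7,700 = +$100 applied to largest ownership shares (Ibarra): Ibarra becomes $2,500.

Lindqvist: $1,000; Ibarra: $2,500; Okafor: $1,800; Sato: $2,300; Marchetti: $200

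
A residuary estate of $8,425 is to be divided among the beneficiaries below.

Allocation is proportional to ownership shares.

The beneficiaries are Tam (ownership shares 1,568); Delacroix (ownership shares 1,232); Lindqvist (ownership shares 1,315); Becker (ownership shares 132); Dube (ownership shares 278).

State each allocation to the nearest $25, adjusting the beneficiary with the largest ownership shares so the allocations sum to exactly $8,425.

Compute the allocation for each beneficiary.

Tam: $2,900; Delacroix: $2,300; Lindqvist: $2,450; Becker: $250; Dube: $525

Combined ownership shares = 4,525.
Proportional shares: Tam 1,568/4,525 × $8,425 = 2,919.43; Delacroix 1,232/4,525 × $8,425 = 2,293.83; Lindqvist 1,315/4,525 × $8,425 = 2,448.37; Becker 132/4,525 × $8,425 = 245.77; Dube 278/4,525 × $8,425 = 517.60.
Rounded to nearest $25: Tam $2,925; Delacroix $2,300; Lindqvist $2,450; Becker $250; Dube $525. Sum = $8,450.
Difference $8,425 − $8,450 = −$25 applied to largest ownership shares (Tam): Tam becomes $2,900.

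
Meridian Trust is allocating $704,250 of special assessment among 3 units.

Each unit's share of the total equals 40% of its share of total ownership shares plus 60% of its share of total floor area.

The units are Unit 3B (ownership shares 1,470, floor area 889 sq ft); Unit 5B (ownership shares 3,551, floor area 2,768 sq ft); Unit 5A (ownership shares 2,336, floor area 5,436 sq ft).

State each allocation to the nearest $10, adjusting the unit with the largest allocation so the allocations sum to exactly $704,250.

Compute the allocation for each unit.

Unit 3B: $97,600 | Unit 5B: $264,600 | Unit 5A: $342,050

Ownership shares total 7,357; floor area total 9,093.
Composite weights (40% ownership shares + 60% floor area): Unit 3B 0.1386; Unit 5B 0.3757; Unit 5A 0.4857.
Proportional shares: Unit 3B 97,598.06; Unit 5B 264,596.46; Unit 5A 342,055.49.
Rounded to nearest $10: Unit 3B $97,600; Unit 5B $264,600; Unit 5A $342,060. Sum = $704,260.
Difference $704,250 − $704,260 = −$10 applied to largest allocation (Unit 5A): Unit 5A becomes $342,050.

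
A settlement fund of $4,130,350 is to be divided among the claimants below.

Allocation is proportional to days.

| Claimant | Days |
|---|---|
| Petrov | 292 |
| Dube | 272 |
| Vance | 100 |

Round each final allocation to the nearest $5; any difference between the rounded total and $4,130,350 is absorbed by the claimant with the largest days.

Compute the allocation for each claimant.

Combined days = 292 + 272 + 100 = 664.
Raw shares: Petrov 1,816,358.73; Dube 1,691,950.60; Vance 622,040.66.
At nearest $5: Petrov $1,816,360; Dube $1,691,950; Vance $622,040. Sum = $4,130,350.
No rounding difference to absorb.

Petrov: $1,816,360; Dube: $1,691,950; Vance: $622,040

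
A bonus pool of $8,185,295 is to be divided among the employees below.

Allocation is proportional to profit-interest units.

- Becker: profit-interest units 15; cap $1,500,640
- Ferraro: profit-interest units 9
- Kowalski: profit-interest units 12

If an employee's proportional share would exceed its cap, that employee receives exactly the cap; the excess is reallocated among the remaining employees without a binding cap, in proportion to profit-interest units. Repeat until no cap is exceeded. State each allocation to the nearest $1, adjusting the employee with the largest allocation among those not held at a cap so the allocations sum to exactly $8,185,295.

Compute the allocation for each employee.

Becker: $1,500,640 | Ferraro: $2,864,852 | Kowalski: $3,819,803

Combined profit-interest units = 36.
Pro-rata shares before constraints: Becker 3,410,539.58; Ferraro 2,046,323.75; Kowalski 2,728,431.67.
Held at cap: Becker ($1,500,640); balance $6,684,655 reallocated over remaining profit-interest units 21.
Redistributed shares: Ferraro 2,864,852.14 → $2,864,852; Kowalski 3,819,802.86 → $3,819,803.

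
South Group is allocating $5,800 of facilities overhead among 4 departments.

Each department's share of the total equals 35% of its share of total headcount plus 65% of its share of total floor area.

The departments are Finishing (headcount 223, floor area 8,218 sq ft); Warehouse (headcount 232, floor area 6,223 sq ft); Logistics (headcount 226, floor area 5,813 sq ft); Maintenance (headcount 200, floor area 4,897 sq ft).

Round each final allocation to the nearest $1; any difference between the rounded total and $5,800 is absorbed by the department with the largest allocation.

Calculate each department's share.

Finishing: $1,746 · Warehouse: $1,467 · Logistics: $1,392 · Maintenance: $1,195

Headcount total 881; floor area total 25,151.
Composite weights (35% headcount + 65% floor area): Finishing 0.3010; Warehouse 0.2530; Logistics 0.2400; Maintenance 0.2060.
Proportional shares: Finishing 1,745.67; Warehouse 1,467.37; Logistics 1,392.09; Maintenance 1,194.87.
At nearest $1: Finishing $1,746; Warehouse $1,467; Logistics $1,392; Maintenance $1,195. Sum = $5,800.
Sum already equals the total — no adjustment.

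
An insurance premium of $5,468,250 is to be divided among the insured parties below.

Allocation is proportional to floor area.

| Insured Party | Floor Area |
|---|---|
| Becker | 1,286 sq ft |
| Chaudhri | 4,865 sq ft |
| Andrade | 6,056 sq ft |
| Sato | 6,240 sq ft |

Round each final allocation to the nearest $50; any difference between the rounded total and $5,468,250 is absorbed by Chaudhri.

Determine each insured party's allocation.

Becker: $381,200 · Chaudhri: $1,442,100 · Andrade: $1,795,200 · Sato: $1,849,750

Floor area total: 18,447.
Unrounded shares: Becker 1,286/18,447 × $5,468,250 = 381,209.38; Chaudhri 4,865/18,447 × $5,468,250 = 1,442,133.48; Andrade 6,056/18,447 × $5,468,250 = 1,795,181.98; Sato 6,240/18,447 × $5,468,250 = 1,849,725.16.
After rounding ($50): Becker $381,200; Chaudhri $1,442,150; Andrade $1,795,200; Sato $1,849,750. Sum = $5,468,300.
Difference $5,468,250 − $5,468,300 = −$50 applied to Chaudhri: Chaudhri becomes $1,442,100.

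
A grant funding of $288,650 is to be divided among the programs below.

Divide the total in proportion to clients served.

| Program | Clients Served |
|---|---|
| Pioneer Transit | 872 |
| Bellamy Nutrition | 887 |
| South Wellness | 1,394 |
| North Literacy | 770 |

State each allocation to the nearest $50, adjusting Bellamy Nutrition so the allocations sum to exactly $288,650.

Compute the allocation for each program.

Sum of clients served: 3,923.
Pro-rata amounts: Pioneer Transit 872/3,923 × $288,650 = 64,160.80; Bellamy Nutrition 887/3,923 × $288,650 = 65,264.48; South Wellness 1,394/3,923 × $288,650 = 102,568.98; North Literacy 770/3,923 × $288,650 = 56,655.75.
Rounded to nearest $50: Pioneer Transit $64,150; Bellamy Nutrition $65,250; South Wellness $102,550; North Literacy $56,650. Sum = $288,600.
Difference $288,650 − $288,600 = +$50 applied to Bellamy Nutrition: Bellamy Nutrition becomes $65,300.

Pioneer Transit: $64,150 · Bellamy Nutrition: $65,300 · South Wellness: $102,550 · North Literacy: $56,650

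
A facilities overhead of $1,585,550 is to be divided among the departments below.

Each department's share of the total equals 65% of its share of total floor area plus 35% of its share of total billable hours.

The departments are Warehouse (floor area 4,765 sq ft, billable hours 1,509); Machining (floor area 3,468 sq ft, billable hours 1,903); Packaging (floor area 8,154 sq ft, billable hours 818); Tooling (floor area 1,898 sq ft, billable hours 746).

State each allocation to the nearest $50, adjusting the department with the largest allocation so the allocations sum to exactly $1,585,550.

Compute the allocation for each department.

Warehouse: $436,850 | Machining: $407,700 | Packaging: $550,850 | Tooling: $190,150

Floor area total 18,285; billable hours total 4,976.
Composite weights (65% floor area + 35% billable hours): Warehouse 0.2755; Machining 0.2571; Packaging 0.3474; Tooling 0.1199.
Raw shares: Warehouse 436,861.75; Machining 407,698.61; Packaging 550,814.86; Tooling 190,174.78.
After rounding ($50): Warehouse $436,850; Machining $407,700; Packaging $550,800; Tooling $190,150. Sum = $1,585,500.
Difference $1,585,550 − $1,585,500 = +$50 applied to largest allocation (Packaging): Packaging becomes $550,850.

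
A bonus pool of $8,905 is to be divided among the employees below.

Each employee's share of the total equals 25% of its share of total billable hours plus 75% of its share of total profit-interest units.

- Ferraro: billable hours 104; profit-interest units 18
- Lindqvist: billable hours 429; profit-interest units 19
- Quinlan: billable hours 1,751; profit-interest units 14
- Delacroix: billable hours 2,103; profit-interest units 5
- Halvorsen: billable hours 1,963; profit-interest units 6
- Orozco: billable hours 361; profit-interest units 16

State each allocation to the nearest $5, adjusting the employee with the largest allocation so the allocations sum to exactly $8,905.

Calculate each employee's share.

Billable hours total 6,711; profit-interest units total 78.
Combined weights (25% billable hours + 75% profit-interest units): Ferraro 0.1770; Lindqvist 0.1987; Quinlan 0.1998; Delacroix 0.1264; Halvorsen 0.1308; Orozco 0.1673.
Pro-rata amounts: Ferraro 1,575.75; Lindqvist 1,769.19; Quinlan 1,779.61; Delacroix 1,125.76; Halvorsen 1,164.94; Orozco 1,489.76.
After rounding ($5): Ferraro $1,575; Lindqvist $1,770; Quinlan $1,780; Delacroix $1,125; Halvorsen $1,165; Orozco $1,490. Sum = $8,905.
Rounded total matches; no reconciliation needed.

Ferraro: $1,575 · Lindqvist: $1,770 · Quinlan: $1,780 · Delacroix: $1,125 · Halvorsen: $1,165 · Orozco: $1,490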